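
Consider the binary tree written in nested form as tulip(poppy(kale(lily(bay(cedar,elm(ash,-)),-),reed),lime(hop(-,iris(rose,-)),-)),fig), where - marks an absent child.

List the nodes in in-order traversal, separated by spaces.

cedar bay ash elm lily kale reed poppy hop rose iris lime tulip fig

In-order visits the left subtree, then the node, then the right subtree.
At tulip: go left to poppy.
  At poppy: go left to kale.
    At kale: go left to lily.
      At lily: go left to bay.
        At bay: go left to cedar.
          cedar is a leaf — visit cedar.
        Visit bay.
        At bay: go right to elm.
          At elm: go left to ash.
            ash is a leaf — visit ash.
          Visit elm.
          At elm: no right child.
      Visit lily.
      At lily: no right child.
    Visit kale.
    At kale: go right to reed.
      reed is a leaf — visit reed.
  Visit poppy.
  At poppy: go right to lime.
    At lime: go left to hop.
      At hop: no left child.
      Visit hop.
      At hop: go right to iris.
        At iris: go left to rose.
          rose is a leaf — visit rose.
        Visit iris.
        At iris: no right child.
    Visit lime.
    At lime: no right child.
Visit tulip.
At tulip: go right to fig.
  fig is a leaf — visit fig.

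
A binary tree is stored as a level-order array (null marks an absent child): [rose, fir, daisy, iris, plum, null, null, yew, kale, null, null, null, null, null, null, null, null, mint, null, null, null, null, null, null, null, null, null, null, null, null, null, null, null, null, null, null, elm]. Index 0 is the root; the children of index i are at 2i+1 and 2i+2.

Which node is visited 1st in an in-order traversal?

yew

In-order visits the left subtree, then the node, then the right subtree.
At rose: go left to fir.
  At fir: go left to iris.
    At iris: go left to yew.
      yew is a leaf — visit yew.
    Visit iris.
    At iris: go right to kale.
      At kale: go left to mint.
        At mint: no left child.
        Visit mint.
        At mint: go right to elm.
          elm is a leaf — visit elm.
      Visit kale.
      At kale: no right child.
  Visit fir.
  At fir: go right to plum.
    plum is a leaf — visit plum.
Visit rose.
At rose: go right to daisy.
  daisy is a leaf — visit daisy.
Full in-order sequence: yew, iris, mint, elm, kale, fir, plum, rose, daisy.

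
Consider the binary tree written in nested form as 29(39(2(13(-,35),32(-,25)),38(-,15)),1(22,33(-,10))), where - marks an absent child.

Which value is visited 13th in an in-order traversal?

10

In-order visits the left subtree, then the node, then the right subtree.
At 29: go left to 39.
  At 39: go left to 2.
    At 2: go left to 13.
      At 13: no left child.
      Visit 13.
      At 13: go right to 35.
        35 is a leaf — visit 35.
    Visit 2.
    At 2: go right to 32.
      At 32: no left child.
      Visit 32.
      At 32: go right to 25.
        25 is a leaf — visit 25.
  Visit 39.
  At 39: go right to 38.
    At 38: no left child.
    Visit 38.
    At 38: go right to 15.
      15 is a leaf — visit 15.
Visit 29.
At 29: go right to 1.
  At 1: go left to 22.
    22 is a leaf — visit 22.
  Visit 1.
  At 1: go right to 33.
    At 33: no left child.
    Visit 33.
    At 33: go right to 10.
      10 is a leaf — visit 10.
Full in-order sequence: 13, 35, 2, 32, 25, 39, 38, 15, 29, 22, 1, 33, 10.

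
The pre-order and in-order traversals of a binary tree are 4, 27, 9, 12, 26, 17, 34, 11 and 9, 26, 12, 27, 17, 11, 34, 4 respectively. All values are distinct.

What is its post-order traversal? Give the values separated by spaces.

The first element of pre-order is the root; it splits in-order into left and right subtrees.
Root 4: left subtree has 7 nodes {9, 26, 12, 27, 17, 11, 34}, right has 0 { }.
  Root 27: left subtree has 3 nodes {9, 26, 12}, right has 3 {17, 11, 34}.
    Root 9: left subtree has 0 nodes { }, right has 2 {26, 12}.
      Root 12: left subtree has 1 node {26}, right has 0 { }.
    Root 17: left subtree has 0 nodes { }, right has 2 {11, 34}.
      Root 34: left subtree has 1 node {11}, right has 0 { }.

26 12 9 11 34 17 27 4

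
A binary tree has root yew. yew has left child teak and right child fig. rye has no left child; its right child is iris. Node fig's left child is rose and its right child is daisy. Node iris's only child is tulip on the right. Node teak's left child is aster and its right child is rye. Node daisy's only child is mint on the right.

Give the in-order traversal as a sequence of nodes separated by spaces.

aster teak rye iris tulip yew rose fig daisy mint

In-order visits the left subtree, then the node, then the right subtree.
At yew: go left to teak.
  At teak: go left to aster.
    aster is a leaf — visit aster.
  Visit teak.
  At teak: go right to rye.
    At rye: no left child.
    Visit rye.
    At rye: go right to iris.
      At iris: no left child.
      Visit iris.
      At iris: go right to tulip.
        tulip is a leaf — visit tulip.
Visit yew.
At yew: go right to fig.
  At fig: go left to rose.
    rose is a leaf — visit rose.
  Visit fig.
  At fig: go right to daisy.
    At daisy: no left child.
    Visit daisy.
    At daisy: go right to mint.
      mint is a leaf — visit mint.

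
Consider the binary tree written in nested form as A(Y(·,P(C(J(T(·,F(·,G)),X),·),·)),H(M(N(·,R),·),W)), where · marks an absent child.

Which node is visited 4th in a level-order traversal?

P

Level-order visits nodes level by level from the root, left to right within each level.
Level 0: A
Level 1: Y, H
Level 2: P, M, W
Level 3: C, N
Level 4: J, R
Level 5: T, X
Level 6: F
Level 7: G
Full level-order sequence: A, Y, H, P, M, W, C, N, J, R, T, X, F, G.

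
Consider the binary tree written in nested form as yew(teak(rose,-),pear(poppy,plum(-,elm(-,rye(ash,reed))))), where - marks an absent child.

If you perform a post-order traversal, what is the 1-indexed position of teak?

2

Post-order visits the left subtree, then the right subtree, then the node.
At yew: go left to teak.
  At teak: go left to rose.
    rose is a leaf — visit rose.
  At teak: no right child.
  Visit teak.
At yew: go right to pear.
  At pear: go left to poppy.
    poppy is a leaf — visit poppy.
  At pear: go right to plum.
    At plum: no left child.
    At plum: go right to elm.
      At elm: no left child.
      At elm: go right to rye.
        At rye: go left to ash.
          ash is a leaf — visit ash.
        At rye: go right to reed.
          reed is a leaf — visit reed.
        Visit rye.
      Visit elm.
    Visit plum.
  Visit pear.
Visit yew.
Full post-order sequence: rose, teak, poppy, ash, reed, rye, elm, plum, pear, yew.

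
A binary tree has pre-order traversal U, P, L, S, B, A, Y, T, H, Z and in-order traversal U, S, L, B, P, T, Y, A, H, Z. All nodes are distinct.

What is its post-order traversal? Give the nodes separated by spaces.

The first element of pre-order is the root; it splits in-order into left and right subtrees.
Root U: left subtree has 0 nodes { }, right has 9 {S, L, B, P, T, Y, A, H, Z}.
  Root P: left subtree has 3 nodes {S, L, B}, right has 5 {T, Y, A, H, Z}.
    Root L: left subtree has 1 node {S}, right has 1 {B}.
    Root A: left subtree has 2 nodes {T, Y}, right has 2 {H, Z}.
      Root Y: left subtree has 1 node {T}, right has 0 { }.
      Root H: left subtree has 0 nodes { }, right has 1 {Z}.

S B L T Y Z H A P U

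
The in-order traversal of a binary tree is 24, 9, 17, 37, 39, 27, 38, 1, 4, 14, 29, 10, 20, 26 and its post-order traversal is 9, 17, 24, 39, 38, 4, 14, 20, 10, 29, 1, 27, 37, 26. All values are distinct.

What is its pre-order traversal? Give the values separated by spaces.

26 37 24 17 9 27 39 1 38 29 14 4 10 20

The last element of post-order is the root; it splits in-order into left and right subtrees.
Root 26: left subtree has 13 nodes {24, 9, 17, 37, 39, 27, 38, 1, 4, 14, 29, 10, 20}, right has 0 { }.
  Root 37: left subtree has 3 nodes {24, 9, 17}, right has 9 {39, 27, 38, 1, 4, 14, 29, 10, 20}.
    Root 24: left subtree has 0 nodes { }, right has 2 {9, 17}.
      Root 17: left subtree has 1 node {9}, right has 0 { }.
    Root 27: left subtree has 1 node {39}, right has 7 {38, 1, 4, 14, 29, 10, 20}.
      Root 1: left subtree has 1 node {38}, right has 5 {4, 14, 29, 10, 20}.
        Root 29: left subtree has 2 nodes {4, 14}, right has 2 {10, 20}.
          Root 14: left subtree has 1 node {4}, right has 0 { }.
          Root 10: left subtree has 0 nodes { }, right has 1 {20}.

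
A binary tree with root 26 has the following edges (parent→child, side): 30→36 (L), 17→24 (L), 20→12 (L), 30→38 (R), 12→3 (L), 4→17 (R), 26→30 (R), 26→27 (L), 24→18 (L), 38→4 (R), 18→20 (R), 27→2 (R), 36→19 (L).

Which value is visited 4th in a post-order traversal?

Post-order visits the left subtree, then the right subtree, then the node.
At 26: go left to 27.
  At 27: no left child.
  At 27: go right to 2.
    2 is a leaf — visit 2.
  Visit 27.
At 26: go right to 30.
  At 30: go left to 36.
    At 36: go left to 19.
      19 is a leaf — visit 19.
    At 36: no right child.
    Visit 36.
  At 30: go right to 38.
    At 38: no left child.
    At 38: go right to 4.
      At 4: no left child.
      At 4: go right to 17.
        At 17: go left to 24.
          At 24: go left to 18.
            At 18: no left child.
            At 18: go right to 20.
              At 20: go left to 12.
                At 12: go left to 3.
                  3 is a leaf — visit 3.
                At 12: no right child.
                Visit 12.
              At 20: no right child.
              Visit 20.
            Visit 18.
          At 24: no right child.
          Visit 24.
        At 17: no right child.
        Visit 17.
      Visit 4.
    Visit 38.
  Visit 30.
Visit 26.
Full post-order sequence: 2, 27, 19, 36, 3, 12, 20, 18, 24, 17, 4, 38, 30, 26.

36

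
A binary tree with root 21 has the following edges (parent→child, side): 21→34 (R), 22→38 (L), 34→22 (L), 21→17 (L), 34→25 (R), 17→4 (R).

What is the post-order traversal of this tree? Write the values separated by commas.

Post-order visits the left subtree, then the right subtree, then the node.
At 21: go left to 17.
  At 17: no left child.
  At 17: go right to 4.
    4 is a leaf — visit 4.
  Visit 17.
At 21: go right to 34.
  At 34: go left to 22.
    At 22: go left to 38.
      38 is a leaf — visit 38.
    At 22: no right child.
    Visit 22.
  At 34: go right to 25.
    25 is a leaf — visit 25.
  Visit 34.
Visit 21.

4, 17, 38, 22, 25, 34, 21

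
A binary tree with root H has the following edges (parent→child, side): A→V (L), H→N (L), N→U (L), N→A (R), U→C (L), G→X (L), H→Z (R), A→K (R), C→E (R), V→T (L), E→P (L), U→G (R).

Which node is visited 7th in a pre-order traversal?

G

Pre-order visits the node, then its left subtree, then its right subtree.
Visit H.
At H: go left to N.
  Visit N.
  At N: go left to U.
    Visit U.
    At U: go left to C.
      Visit C.
      At C: no left child.
      At C: go right to E.
        Visit E.
        At E: go left to P.
          P is a leaf — visit P.
        At E: no right child.
    At U: go right to G.
      Visit G.
      At G: go left to X.
        X is a leaf — visit X.
      At G: no right child.
  At N: go right to A.
    Visit A.
    At A: go left to V.
      Visit V.
      At V: go left to T.
        T is a leaf — visit T.
      At V: no right child.
    At A: go right to K.
      K is a leaf — visit K.
At H: go right to Z.
  Z is a leaf — visit Z.
Full pre-order sequence: H, N, U, C, E, P, G, X, A, V, T, K, Z.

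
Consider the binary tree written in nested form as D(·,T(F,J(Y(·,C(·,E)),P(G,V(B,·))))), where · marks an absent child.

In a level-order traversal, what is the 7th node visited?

Level-order visits nodes level by level from the root, left to right within each level.
Level 0: D
Level 1: T
Level 2: F, J
Level 3: Y, P
Level 4: C, G, V
Level 5: E, B
Full level-order sequence: D, T, F, J, Y, P, C, G, V, E, B.

C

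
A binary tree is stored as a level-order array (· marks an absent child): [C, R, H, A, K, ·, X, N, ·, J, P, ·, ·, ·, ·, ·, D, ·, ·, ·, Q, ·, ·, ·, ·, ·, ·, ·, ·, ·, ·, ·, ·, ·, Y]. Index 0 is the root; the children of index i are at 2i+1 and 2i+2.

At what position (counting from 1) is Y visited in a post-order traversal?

1

Post-order visits the left subtree, then the right subtree, then the node.
At C: go left to R.
  At R: go left to A.
    At A: go left to N.
      At N: no left child.
      At N: go right to D.
        At D: no left child.
        At D: go right to Y.
          Y is a leaf — visit Y.
        Visit D.
      Visit N.
    At A: no right child.
    Visit A.
  At R: go right to K.
    At K: go left to J.
      At J: no left child.
      At J: go right to Q.
        Q is a leaf — visit Q.
      Visit J.
    At K: go right to P.
      P is a leaf — visit P.
    Visit K.
  Visit R.
At C: go right to H.
  At H: no left child.
  At H: go right to X.
    X is a leaf — visit X.
  Visit H.
Visit C.
Full post-order sequence: Y, D, N, A, Q, J, P, K, R, X, H, C.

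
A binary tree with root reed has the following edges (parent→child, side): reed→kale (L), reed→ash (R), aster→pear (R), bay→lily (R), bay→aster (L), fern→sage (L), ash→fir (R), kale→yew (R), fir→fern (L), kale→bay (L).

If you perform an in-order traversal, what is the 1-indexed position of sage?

9

In-order visits the left subtree, then the node, then the right subtree.
At reed: go left to kale.
  At kale: go left to bay.
    At bay: go left to aster.
      At aster: no left child.
      Visit aster.
      At aster: go right to pear.
        pear is a leaf — visit pear.
    Visit bay.
    At bay: go right to lily.
      lily is a leaf — visit lily.
  Visit kale.
  At kale: go right to yew.
    yew is a leaf — visit yew.
Visit reed.
At reed: go right to ash.
  At ash: no left child.
  Visit ash.
  At ash: go right to fir.
    At fir: go left to fern.
      At fern: go left to sage.
        sage is a leaf — visit sage.
      Visit fern.
      At fern: no right child.
    Visit fir.
    At fir: no right child.
Full in-order sequence: aster, pear, bay, lily, kale, yew, reed, ash, sage, fern, fir.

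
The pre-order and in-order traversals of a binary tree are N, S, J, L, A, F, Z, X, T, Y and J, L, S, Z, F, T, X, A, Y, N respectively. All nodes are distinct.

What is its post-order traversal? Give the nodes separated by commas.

The first element of pre-order is the root; it splits in-order into left and right subtrees.
Root N: left subtree has 9 nodes {J, L, S, Z, F, T, X, A, Y}, right has 0 { }.
  Root S: left subtree has 2 nodes {J, L}, right has 6 {Z, F, T, X, A, Y}.
    Root J: left subtree has 0 nodes { }, right has 1 {L}.
    Root A: left subtree has 4 nodes {Z, F, T, X}, right has 1 {Y}.
      Root F: left subtree has 1 node {Z}, right has 2 {T, X}.
        Root X: left subtree has 1 node {T}, right has 0 { }.

L, J, Z, T, X, F, Y, A, S, N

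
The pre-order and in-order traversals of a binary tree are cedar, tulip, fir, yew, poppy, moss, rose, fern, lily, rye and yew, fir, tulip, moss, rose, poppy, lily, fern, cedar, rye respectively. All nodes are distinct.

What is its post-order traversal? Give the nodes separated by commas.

yew, fir, rose, moss, lily, fern, poppy, tulip, rye, cedar

The first element of pre-order is the root; it splits in-order into left and right subtrees.
Root cedar: left subtree has 8 nodes {yew, fir, tulip, moss, rose, poppy, lily, fern}, right has 1 {rye}.
  Root tulip: left subtree has 2 nodes {yew, fir}, right has 5 {moss, rose, poppy, lily, fern}.
    Root fir: left subtree has 1 node {yew}, right has 0 { }.
    Root poppy: left subtree has 2 nodes {moss, rose}, right has 2 {lily, fern}.
      Root moss: left subtree has 0 nodes { }, right has 1 {rose}.
      Root fern: left subtree has 1 node {lily}, right has 0 { }.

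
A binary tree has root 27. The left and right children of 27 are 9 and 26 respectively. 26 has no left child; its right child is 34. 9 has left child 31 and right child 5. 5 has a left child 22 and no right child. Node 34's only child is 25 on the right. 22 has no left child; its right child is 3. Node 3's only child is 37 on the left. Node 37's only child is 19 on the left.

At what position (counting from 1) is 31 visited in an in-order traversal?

1

In-order visits the left subtree, then the node, then the right subtree.
At 27: go left to 9.
  At 9: go left to 31.
    31 is a leaf — visit 31.
  Visit 9.
  At 9: go right to 5.
    At 5: go left to 22.
      At 22: no left child.
      Visit 22.
      At 22: go right to 3.
        At 3: go left to 37.
          At 37: go left to 19.
            19 is a leaf — visit 19.
          Visit 37.
          At 37: no right child.
        Visit 3.
        At 3: no right child.
    Visit 5.
    At 5: no right child.
Visit 27.
At 27: go right to 26.
  At 26: no left child.
  Visit 26.
  At 26: go right to 34.
    At 34: no left child.
    Visit 34.
    At 34: go right to 25.
      25 is a leaf — visit 25.
Full in-order sequence: 31, 9, 22, 19, 37, 3, 5, 27, 26, 34, 25.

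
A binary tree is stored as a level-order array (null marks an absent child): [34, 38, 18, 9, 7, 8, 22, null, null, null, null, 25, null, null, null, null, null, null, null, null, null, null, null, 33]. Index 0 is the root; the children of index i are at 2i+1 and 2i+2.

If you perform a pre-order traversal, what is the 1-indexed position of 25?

Pre-order visits the node, then its left subtree, then its right subtree.
Visit 34.
At 34: go left to 38.
  Visit 38.
  At 38: go left to 9.
    9 is a leaf — visit 9.
  At 38: go right to 7.
    7 is a leaf — visit 7.
At 34: go right to 18.
  Visit 18.
  At 18: go left to 8.
    Visit 8.
    At 8: go left to 25.
      Visit 25.
      At 25: go left to 33.
        33 is a leaf — visit 33.
      At 25: no right child.
    At 8: no right child.
  At 18: go right to 22.
    22 is a leaf — visit 22.
Full pre-order sequence: 34, 38, 9, 7, 18, 8, 25, 33, 22.

7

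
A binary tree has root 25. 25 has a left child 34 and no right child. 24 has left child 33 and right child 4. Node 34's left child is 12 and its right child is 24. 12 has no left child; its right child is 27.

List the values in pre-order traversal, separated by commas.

Pre-order visits the node, then its left subtree, then its right subtree.
Visit 25.
At 25: go left to 34.
  Visit 34.
  At 34: go left to 12.
    Visit 12.
    At 12: no left child.
    At 12: go right to 27.
      27 is a leaf — visit 27.
  At 34: go right to 24.
    Visit 24.
    At 24: go left to 33.
      33 is a leaf — visit 33.
    At 24: go right to 4.
      4 is a leaf — visit 4.
At 25: no right child.

25, 34, 12, 27, 24, 33, 4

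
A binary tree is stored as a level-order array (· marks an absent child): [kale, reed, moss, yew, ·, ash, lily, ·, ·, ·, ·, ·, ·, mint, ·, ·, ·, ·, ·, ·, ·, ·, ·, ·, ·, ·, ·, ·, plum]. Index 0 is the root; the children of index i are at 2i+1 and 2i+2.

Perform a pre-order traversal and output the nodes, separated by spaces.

Pre-order visits the node, then its left subtree, then its right subtree.
Visit kale.
At kale: go left to reed.
  Visit reed.
  At reed: go left to yew.
    yew is a leaf — visit yew.
  At reed: no right child.
At kale: go right to moss.
  Visit moss.
  At moss: go left to ash.
    ash is a leaf — visit ash.
  At moss: go right to lily.
    Visit lily.
    At lily: go left to mint.
      Visit mint.
      At mint: no left child.
      At mint: go right to plum.
        plum is a leaf — visit plum.
    At lily: no right child.

kale reed yew moss ash lily mint plum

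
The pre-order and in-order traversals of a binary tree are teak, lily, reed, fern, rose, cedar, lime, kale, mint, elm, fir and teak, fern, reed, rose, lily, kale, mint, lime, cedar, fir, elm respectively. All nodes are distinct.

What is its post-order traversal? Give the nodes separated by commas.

The first element of pre-order is the root; it splits in-order into left and right subtrees.
Root teak: left subtree has 0 nodes { }, right has 10 {fern, reed, rose, lily, kale, mint, lime, cedar, fir, elm}.
  Root lily: left subtree has 3 nodes {fern, reed, rose}, right has 6 {kale, mint, lime, cedar, fir, elm}.
    Root reed: left subtree has 1 node {fern}, right has 1 {rose}.
    Root cedar: left subtree has 3 nodes {kale, mint, lime}, right has 2 {fir, elm}.
      Root lime: left subtree has 2 nodes {kale, mint}, right has 0 { }.
        Root kale: left subtree has 0 nodes { }, right has 1 {mint}.
      Root elm: left subtree has 1 node {fir}, right has 0 { }.

fern, rose, reed, mint, kale, lime, fir, elm, cedar, lily, teak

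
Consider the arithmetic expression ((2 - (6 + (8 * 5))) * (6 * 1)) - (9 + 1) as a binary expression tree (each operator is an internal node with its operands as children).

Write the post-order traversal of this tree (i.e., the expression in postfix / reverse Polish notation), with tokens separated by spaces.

2 6 8 5 * + - 6 1 * * 9 1 + -

Post-order on an expression tree gives postfix notation: for each operator, emit left operand, right operand, then the operator.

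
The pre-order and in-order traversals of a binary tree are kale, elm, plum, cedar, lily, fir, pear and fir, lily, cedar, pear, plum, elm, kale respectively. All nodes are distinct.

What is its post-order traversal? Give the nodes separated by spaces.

The first element of pre-order is the root; it splits in-order into left and right subtrees.
Root kale: left subtree has 6 nodes {fir, lily, cedar, pear, plum, elm}, right has 0 { }.
  Root elm: left subtree has 5 nodes {fir, lily, cedar, pear, plum}, right has 0 { }.
    Root plum: left subtree has 4 nodes {fir, lily, cedar, pear}, right has 0 { }.
      Root cedar: left subtree has 2 nodes {fir, lily}, right has 1 {pear}.
        Root lily: left subtree has 1 node {fir}, right has 0 { }.

fir lily pear cedar plum elm kale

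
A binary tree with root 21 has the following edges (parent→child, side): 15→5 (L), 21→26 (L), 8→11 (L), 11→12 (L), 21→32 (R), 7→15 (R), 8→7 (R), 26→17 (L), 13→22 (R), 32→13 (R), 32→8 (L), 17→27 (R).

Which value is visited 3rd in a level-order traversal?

Level-order visits nodes level by level from the root, left to right within each level.
Level 0: 21
Level 1: 26, 32
Level 2: 17, 8, 13
Level 3: 27, 11, 7, 22
Level 4: 12, 15
Level 5: 5
Full level-order sequence: 21, 26, 32, 17, 8, 13, 27, 11, 7, 22, 12, 15, 5.

32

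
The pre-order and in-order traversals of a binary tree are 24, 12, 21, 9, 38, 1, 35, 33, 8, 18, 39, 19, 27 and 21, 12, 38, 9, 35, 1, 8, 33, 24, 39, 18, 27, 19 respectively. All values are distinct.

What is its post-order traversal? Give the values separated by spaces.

The first element of pre-order is the root; it splits in-order into left and right subtrees.
Root 24: left subtree has 8 nodes {21, 12, 38, 9, 35, 1, 8, 33}, right has 4 {39, 18, 27, 19}.
  Root 12: left subtree has 1 node {21}, right has 6 {38, 9, 35, 1, 8, 33}.
    Root 9: left subtree has 1 node {38}, right has 4 {35, 1, 8, 33}.
      Root 1: left subtree has 1 node {35}, right has 2 {8, 33}.
        Root 33: left subtree has 1 node {8}, right has 0 { }.
  Root 18: left subtree has 1 node {39}, right has 2 {27, 19}.
    Root 19: left subtree has 1 node {27}, right has 0 { }.

21 38 35 8 33 1 9 12 39 27 19 18 24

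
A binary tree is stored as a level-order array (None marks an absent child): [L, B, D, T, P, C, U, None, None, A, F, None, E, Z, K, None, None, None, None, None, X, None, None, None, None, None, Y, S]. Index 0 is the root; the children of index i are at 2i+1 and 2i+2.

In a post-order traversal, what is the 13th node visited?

U

Post-order visits the left subtree, then the right subtree, then the node.
At L: go left to B.
  At B: go left to T.
    T is a leaf — visit T.
  At B: go right to P.
    At P: go left to A.
      At A: no left child.
      At A: go right to X.
        X is a leaf — visit X.
      Visit A.
    At P: go right to F.
      F is a leaf — visit F.
    Visit P.
  Visit B.
At L: go right to D.
  At D: go left to C.
    At C: no left child.
    At C: go right to E.
      At E: no left child.
      At E: go right to Y.
        Y is a leaf — visit Y.
      Visit E.
    Visit C.
  At D: go right to U.
    At U: go left to Z.
      At Z: go left to S.
        S is a leaf — visit S.
      At Z: no right child.
      Visit Z.
    At U: go right to K.
      K is a leaf — visit K.
    Visit U.
  Visit D.
Visit L.
Full post-order sequence: T, X, A, F, P, B, Y, E, C, S, Z, K, U, D, L.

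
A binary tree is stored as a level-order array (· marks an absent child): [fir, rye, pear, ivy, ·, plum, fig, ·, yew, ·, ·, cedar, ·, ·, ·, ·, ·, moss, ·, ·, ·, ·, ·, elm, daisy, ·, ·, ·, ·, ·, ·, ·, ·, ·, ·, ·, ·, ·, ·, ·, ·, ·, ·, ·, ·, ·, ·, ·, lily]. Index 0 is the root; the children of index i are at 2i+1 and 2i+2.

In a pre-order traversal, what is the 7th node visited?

Pre-order visits the node, then its left subtree, then its right subtree.
Visit fir.
At fir: go left to rye.
  Visit rye.
  At rye: go left to ivy.
    Visit ivy.
    At ivy: no left child.
    At ivy: go right to yew.
      Visit yew.
      At yew: go left to moss.
        moss is a leaf — visit moss.
      At yew: no right child.
  At rye: no right child.
At fir: go right to pear.
  Visit pear.
  At pear: go left to plum.
    Visit plum.
    At plum: go left to cedar.
      Visit cedar.
      At cedar: go left to elm.
        Visit elm.
        At elm: no left child.
        At elm: go right to lily.
          lily is a leaf — visit lily.
      At cedar: go right to daisy.
        daisy is a leaf — visit daisy.
    At plum: no right child.
  At pear: go right to fig.
    fig is a leaf — visit fig.
Full pre-order sequence: fir, rye, ivy, yew, moss, pear, plum, cedar, elm, lily, daisy, fig.

plum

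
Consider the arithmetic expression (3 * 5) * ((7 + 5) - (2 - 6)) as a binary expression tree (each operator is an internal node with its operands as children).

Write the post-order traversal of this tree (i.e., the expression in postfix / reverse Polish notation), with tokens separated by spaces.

Post-order on an expression tree gives postfix notation: for each operator, emit left operand, right operand, then the operator.

3 5 * 7 5 + 2 6 - - *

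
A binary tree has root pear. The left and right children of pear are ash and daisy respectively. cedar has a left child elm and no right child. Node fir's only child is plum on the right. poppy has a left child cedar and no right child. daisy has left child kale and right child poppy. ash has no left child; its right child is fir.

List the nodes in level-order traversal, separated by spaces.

pear ash daisy fir kale poppy plum cedar elm

Level-order visits nodes level by level from the root, left to right within each level.
Level 0: pear
Level 1: ash, daisy
Level 2: fir, kale, poppy
Level 3: plum, cedar
Level 4: elm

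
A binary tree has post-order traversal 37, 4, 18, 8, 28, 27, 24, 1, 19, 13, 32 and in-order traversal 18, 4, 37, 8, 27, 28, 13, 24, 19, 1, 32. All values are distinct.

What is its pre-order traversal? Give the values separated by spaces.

The last element of post-order is the root; it splits in-order into left and right subtrees.
Root 32: left subtree has 10 nodes {18, 4, 37, 8, 27, 28, 13, 24, 19, 1}, right has 0 { }.
  Root 13: left subtree has 6 nodes {18, 4, 37, 8, 27, 28}, right has 3 {24, 19, 1}.
    Root 27: left subtree has 4 nodes {18, 4, 37, 8}, right has 1 {28}.
      Root 8: left subtree has 3 nodes {18, 4, 37}, right has 0 { }.
        Root 18: left subtree has 0 nodes { }, right has 2 {4, 37}.
          Root 4: left subtree has 0 nodes { }, right has 1 {37}.
    Root 19: left subtree has 1 node {24}, right has 1 {1}.

32 13 27 8 18 4 37 28 19 24 1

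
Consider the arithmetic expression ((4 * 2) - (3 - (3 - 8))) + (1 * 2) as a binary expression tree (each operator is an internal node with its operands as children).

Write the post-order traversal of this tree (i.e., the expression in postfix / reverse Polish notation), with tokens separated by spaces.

4 2 * 3 3 8 - - - 1 2 * +

Post-order on an expression tree gives postfix notation: for each operator, emit left operand, right operand, then the operator.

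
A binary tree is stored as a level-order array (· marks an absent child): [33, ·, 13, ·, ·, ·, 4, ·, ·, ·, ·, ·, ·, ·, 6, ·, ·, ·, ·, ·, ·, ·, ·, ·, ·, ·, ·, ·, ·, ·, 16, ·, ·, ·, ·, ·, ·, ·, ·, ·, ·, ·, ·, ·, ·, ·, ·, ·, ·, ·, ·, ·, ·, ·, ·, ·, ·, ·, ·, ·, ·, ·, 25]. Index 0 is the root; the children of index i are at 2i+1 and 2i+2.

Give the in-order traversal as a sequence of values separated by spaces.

In-order visits the left subtree, then the node, then the right subtree.
At 33: no left child.
Visit 33.
At 33: go right to 13.
  At 13: no left child.
  Visit 13.
  At 13: go right to 4.
    At 4: no left child.
    Visit 4.
    At 4: go right to 6.
      At 6: no left child.
      Visit 6.
      At 6: go right to 16.
        At 16: no left child.
        Visit 16.
        At 16: go right to 25.
          25 is a leaf — visit 25.

33 13 4 6 16 25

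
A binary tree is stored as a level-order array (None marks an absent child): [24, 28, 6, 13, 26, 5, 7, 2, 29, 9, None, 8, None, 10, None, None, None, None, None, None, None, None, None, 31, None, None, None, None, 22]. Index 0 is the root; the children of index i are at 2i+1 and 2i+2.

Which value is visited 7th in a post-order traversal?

31

Post-order visits the left subtree, then the right subtree, then the node.
At 24: go left to 28.
  At 28: go left to 13.
    At 13: go left to 2.
      2 is a leaf — visit 2.
    At 13: go right to 29.
      29 is a leaf — visit 29.
    Visit 13.
  At 28: go right to 26.
    At 26: go left to 9.
      9 is a leaf — visit 9.
    At 26: no right child.
    Visit 26.
  Visit 28.
At 24: go right to 6.
  At 6: go left to 5.
    At 5: go left to 8.
      At 8: go left to 31.
        31 is a leaf — visit 31.
      At 8: no right child.
      Visit 8.
    At 5: no right child.
    Visit 5.
  At 6: go right to 7.
    At 7: go left to 10.
      At 10: no left child.
      At 10: go right to 22.
        22 is a leaf — visit 22.
      Visit 10.
    At 7: no right child.
    Visit 7.
  Visit 6.
Visit 24.
Full post-order sequence: 2, 29, 13, 9, 26, 28, 31, 8, 5, 22, 10, 7, 6, 24.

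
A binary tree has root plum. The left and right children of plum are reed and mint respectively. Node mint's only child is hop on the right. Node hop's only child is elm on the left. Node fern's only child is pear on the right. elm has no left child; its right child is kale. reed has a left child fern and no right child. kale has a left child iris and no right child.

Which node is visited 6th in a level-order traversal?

Level-order visits nodes level by level from the root, left to right within each level.
Level 0: plum
Level 1: reed, mint
Level 2: fern, hop
Level 3: pear, elm
Level 4: kale
Level 5: iris
Full level-order sequence: plum, reed, mint, fern, hop, pear, elm, kale, iris.

pear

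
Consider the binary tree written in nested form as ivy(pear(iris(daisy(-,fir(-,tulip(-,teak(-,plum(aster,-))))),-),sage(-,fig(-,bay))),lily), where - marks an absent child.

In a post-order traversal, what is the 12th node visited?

Post-order visits the left subtree, then the right subtree, then the node.
At ivy: go left to pear.
  At pear: go left to iris.
    At iris: go left to daisy.
      At daisy: no left child.
      At daisy: go right to fir.
        At fir: no left child.
        At fir: go right to tulip.
          At tulip: no left child.
          At tulip: go right to teak.
            At teak: no left child.
            At teak: go right to plum.
              At plum: go left to aster.
                aster is a leaf — visit aster.
              At plum: no right child.
              Visit plum.
            Visit teak.
          Visit tulip.
        Visit fir.
      Visit daisy.
    At iris: no right child.
    Visit iris.
  At pear: go right to sage.
    At sage: no left child.
    At sage: go right to fig.
      At fig: no left child.
      At fig: go right to bay.
        bay is a leaf — visit bay.
      Visit fig.
    Visit sage.
  Visit pear.
At ivy: go right to lily.
  lily is a leaf — visit lily.
Visit ivy.
Full post-order sequence: aster, plum, teak, tulip, fir, daisy, iris, bay, fig, sage, pear, lily, ivy.

lily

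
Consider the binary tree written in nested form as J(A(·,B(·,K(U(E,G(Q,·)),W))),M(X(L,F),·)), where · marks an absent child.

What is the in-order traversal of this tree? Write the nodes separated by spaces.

In-order visits the left subtree, then the node, then the right subtree.
At J: go left to A.
  At A: no left child.
  Visit A.
  At A: go right to B.
    At B: no left child.
    Visit B.
    At B: go right to K.
      At K: go left to U.
        At U: go left to E.
          E is a leaf — visit E.
        Visit U.
        At U: go right to G.
          At G: go left to Q.
            Q is a leaf — visit Q.
          Visit G.
          At G: no right child.
      Visit K.
      At K: go right to W.
        W is a leaf — visit W.
Visit J.
At J: go right to M.
  At M: go left to X.
    At X: go left to L.
      L is a leaf — visit L.
    Visit X.
    At X: go right to F.
      F is a leaf — visit F.
  Visit M.
  At M: no right child.

A B E U Q G K W J L X F M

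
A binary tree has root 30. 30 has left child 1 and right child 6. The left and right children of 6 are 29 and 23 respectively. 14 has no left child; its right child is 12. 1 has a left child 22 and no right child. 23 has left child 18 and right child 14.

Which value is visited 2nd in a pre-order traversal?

Pre-order visits the node, then its left subtree, then its right subtree.
Visit 30.
At 30: go left to 1.
  Visit 1.
  At 1: go left to 22.
    22 is a leaf — visit 22.
  At 1: no right child.
At 30: go right to 6.
  Visit 6.
  At 6: go left to 29.
    29 is a leaf — visit 29.
  At 6: go right to 23.
    Visit 23.
    At 23: go left to 18.
      18 is a leaf — visit 18.
    At 23: go right to 14.
      Visit 14.
      At 14: no left child.
      At 14: go right to 12.
        12 is a leaf — visit 12.
Full pre-order sequence: 30, 1, 22, 6, 29, 23, 18, 14, 12.

1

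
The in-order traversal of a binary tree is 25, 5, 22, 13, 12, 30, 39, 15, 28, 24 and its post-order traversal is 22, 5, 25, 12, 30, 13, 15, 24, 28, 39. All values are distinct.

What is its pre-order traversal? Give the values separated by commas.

39, 13, 25, 5, 22, 30, 12, 28, 15, 24

The last element of post-order is the root; it splits in-order into left and right subtrees.
Root 39: left subtree has 6 nodes {25, 5, 22, 13, 12, 30}, right has 3 {15, 28, 24}.
  Root 13: left subtree has 3 nodes {25, 5, 22}, right has 2 {12, 30}.
    Root 25: left subtree has 0 nodes { }, right has 2 {5, 22}.
      Root 5: left subtree has 0 nodes { }, right has 1 {22}.
    Root 30: left subtree has 1 node {12}, right has 0 { }.
  Root 28: left subtree has 1 node {15}, right has 1 {24}.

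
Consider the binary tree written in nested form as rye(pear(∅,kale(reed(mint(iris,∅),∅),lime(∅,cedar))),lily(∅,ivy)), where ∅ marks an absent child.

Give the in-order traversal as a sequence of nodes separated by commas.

In-order visits the left subtree, then the node, then the right subtree.
At rye: go left to pear.
  At pear: no left child.
  Visit pear.
  At pear: go right to kale.
    At kale: go left to reed.
      At reed: go left to mint.
        At mint: go left to iris.
          iris is a leaf — visit iris.
        Visit mint.
        At mint: no right child.
      Visit reed.
      At reed: no right child.
    Visit kale.
    At kale: go right to lime.
      At lime: no left child.
      Visit lime.
      At lime: go right to cedar.
        cedar is a leaf — visit cedar.
Visit rye.
At rye: go right to lily.
  At lily: no left child.
  Visit lily.
  At lily: go right to ivy.
    ivy is a leaf — visit ivy.

pear, iris, mint, reed, kale, lime, cedar, rye, lily, ivy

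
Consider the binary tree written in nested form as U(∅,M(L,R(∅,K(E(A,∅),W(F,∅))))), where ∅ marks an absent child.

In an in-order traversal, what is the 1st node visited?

In-order visits the left subtree, then the node, then the right subtree.
At U: no left child.
Visit U.
At U: go right to M.
  At M: go left to L.
    L is a leaf — visit L.
  Visit M.
  At M: go right to R.
    At R: no left child.
    Visit R.
    At R: go right to K.
      At K: go left to E.
        At E: go left to A.
          A is a leaf — visit A.
        Visit E.
        At E: no right child.
      Visit K.
      At K: go right to W.
        At W: go left to F.
          F is a leaf — visit F.
        Visit W.
        At W: no right child.
Full in-order sequence: U, L, M, R, A, E, K, F, W.

U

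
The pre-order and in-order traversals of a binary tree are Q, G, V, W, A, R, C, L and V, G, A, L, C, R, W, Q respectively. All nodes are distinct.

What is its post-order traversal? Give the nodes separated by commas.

V, L, C, R, A, W, G, Q

The first element of pre-order is the root; it splits in-order into left and right subtrees.
Root Q: left subtree has 7 nodes {V, G, A, L, C, R, W}, right has 0 { }.
  Root G: left subtree has 1 node {V}, right has 5 {A, L, C, R, W}.
    Root W: left subtree has 4 nodes {A, L, C, R}, right has 0 { }.
      Root A: left subtree has 0 nodes { }, right has 3 {L, C, R}.
        Root R: left subtree has 2 nodes {L, C}, right has 0 { }.
          Root C: left subtree has 1 node {L}, right has 0 { }.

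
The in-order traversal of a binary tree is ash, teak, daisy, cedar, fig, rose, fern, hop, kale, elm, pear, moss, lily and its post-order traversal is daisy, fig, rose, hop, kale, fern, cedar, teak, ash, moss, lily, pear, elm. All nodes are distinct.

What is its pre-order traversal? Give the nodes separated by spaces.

The last element of post-order is the root; it splits in-order into left and right subtrees.
Root elm: left subtree has 9 nodes {ash, teak, daisy, cedar, fig, rose, fern, hop, kale}, right has 3 {pear, moss, lily}.
  Root ash: left subtree has 0 nodes { }, right has 8 {teak, daisy, cedar, fig, rose, fern, hop, kale}.
    Root teak: left subtree has 0 nodes { }, right has 7 {daisy, cedar, fig, rose, fern, hop, kale}.
      Root cedar: left subtree has 1 node {daisy}, right has 5 {fig, rose, fern, hop, kale}.
        Root fern: left subtree has 2 nodes {fig, rose}, right has 2 {hop, kale}.
          Root rose: left subtree has 1 node {fig}, right has 0 { }.
          Root kale: left subtree has 1 node {hop}, right has 0 { }.
  Root pear: left subtree has 0 nodes { }, right has 2 {moss, lily}.
    Root lily: left subtree has 1 node {moss}, right has 0 { }.

elm ash teak cedar daisy fern rose fig kale hop pear lily moss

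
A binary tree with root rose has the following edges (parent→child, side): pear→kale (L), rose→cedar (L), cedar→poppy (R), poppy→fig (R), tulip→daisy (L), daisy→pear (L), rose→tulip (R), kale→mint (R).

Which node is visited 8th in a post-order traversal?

Post-order visits the left subtree, then the right subtree, then the node.
At rose: go left to cedar.
  At cedar: no left child.
  At cedar: go right to poppy.
    At poppy: no left child.
    At poppy: go right to fig.
      fig is a leaf — visit fig.
    Visit poppy.
  Visit cedar.
At rose: go right to tulip.
  At tulip: go left to daisy.
    At daisy: go left to pear.
      At pear: go left to kale.
        At kale: no left child.
        At kale: go right to mint.
          mint is a leaf — visit mint.
        Visit kale.
      At pear: no right child.
      Visit pear.
    At daisy: no right child.
    Visit daisy.
  At tulip: no right child.
  Visit tulip.
Visit rose.
Full post-order sequence: fig, poppy, cedar, mint, kale, pear, daisy, tulip, rose.

tulip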